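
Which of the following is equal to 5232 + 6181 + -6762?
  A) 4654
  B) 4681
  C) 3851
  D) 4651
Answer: D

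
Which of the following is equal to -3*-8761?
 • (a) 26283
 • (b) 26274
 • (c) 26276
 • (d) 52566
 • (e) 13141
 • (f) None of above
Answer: a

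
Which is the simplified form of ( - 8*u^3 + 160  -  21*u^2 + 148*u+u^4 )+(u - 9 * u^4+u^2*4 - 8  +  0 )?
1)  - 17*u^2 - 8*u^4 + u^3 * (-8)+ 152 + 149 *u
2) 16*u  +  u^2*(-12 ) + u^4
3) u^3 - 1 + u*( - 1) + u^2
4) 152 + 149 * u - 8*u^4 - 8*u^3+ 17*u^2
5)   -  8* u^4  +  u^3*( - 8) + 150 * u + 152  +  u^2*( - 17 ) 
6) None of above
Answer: 1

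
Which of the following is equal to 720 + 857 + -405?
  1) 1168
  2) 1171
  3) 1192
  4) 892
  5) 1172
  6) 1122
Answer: 5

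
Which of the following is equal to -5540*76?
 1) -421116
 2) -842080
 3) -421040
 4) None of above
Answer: 3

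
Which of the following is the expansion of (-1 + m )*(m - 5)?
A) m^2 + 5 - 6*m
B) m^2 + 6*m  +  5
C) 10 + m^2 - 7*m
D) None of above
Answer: A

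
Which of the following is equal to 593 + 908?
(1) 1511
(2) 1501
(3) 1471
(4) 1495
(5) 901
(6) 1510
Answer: 2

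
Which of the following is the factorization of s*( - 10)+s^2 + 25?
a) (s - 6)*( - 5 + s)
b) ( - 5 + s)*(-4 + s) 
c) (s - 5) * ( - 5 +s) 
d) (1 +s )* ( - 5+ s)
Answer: c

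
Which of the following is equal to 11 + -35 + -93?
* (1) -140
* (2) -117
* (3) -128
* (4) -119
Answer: 2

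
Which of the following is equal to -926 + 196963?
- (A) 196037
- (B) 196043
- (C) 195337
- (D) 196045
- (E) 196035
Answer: A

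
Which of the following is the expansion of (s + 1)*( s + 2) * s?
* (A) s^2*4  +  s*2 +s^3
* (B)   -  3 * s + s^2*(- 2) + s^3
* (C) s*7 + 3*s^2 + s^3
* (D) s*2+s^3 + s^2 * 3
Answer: D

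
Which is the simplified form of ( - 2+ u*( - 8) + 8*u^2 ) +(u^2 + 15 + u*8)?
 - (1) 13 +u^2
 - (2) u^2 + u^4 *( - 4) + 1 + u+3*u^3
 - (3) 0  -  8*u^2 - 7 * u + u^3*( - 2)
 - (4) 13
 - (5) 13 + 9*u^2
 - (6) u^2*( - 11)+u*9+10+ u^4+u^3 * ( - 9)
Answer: 5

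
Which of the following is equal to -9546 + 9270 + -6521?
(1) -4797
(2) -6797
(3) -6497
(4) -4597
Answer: 2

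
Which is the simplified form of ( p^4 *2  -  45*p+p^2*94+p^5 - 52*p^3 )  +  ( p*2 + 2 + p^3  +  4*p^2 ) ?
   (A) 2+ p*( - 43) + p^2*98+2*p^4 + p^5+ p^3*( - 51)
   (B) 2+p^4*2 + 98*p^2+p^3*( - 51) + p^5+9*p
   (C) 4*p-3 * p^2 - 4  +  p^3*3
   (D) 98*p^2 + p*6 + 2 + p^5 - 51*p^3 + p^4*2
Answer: A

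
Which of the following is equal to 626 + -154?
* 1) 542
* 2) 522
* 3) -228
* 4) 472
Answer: 4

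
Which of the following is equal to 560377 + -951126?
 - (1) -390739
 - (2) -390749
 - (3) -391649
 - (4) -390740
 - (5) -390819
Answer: 2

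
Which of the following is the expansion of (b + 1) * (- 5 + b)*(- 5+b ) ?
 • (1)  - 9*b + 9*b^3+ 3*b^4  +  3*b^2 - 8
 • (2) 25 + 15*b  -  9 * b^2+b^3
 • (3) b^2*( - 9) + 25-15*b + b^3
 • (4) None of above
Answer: 2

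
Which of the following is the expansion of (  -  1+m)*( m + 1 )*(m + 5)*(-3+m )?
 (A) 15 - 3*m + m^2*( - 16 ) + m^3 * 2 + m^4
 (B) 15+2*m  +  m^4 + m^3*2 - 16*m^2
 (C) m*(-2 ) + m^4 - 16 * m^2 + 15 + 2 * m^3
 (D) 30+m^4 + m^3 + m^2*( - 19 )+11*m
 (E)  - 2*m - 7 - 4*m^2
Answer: C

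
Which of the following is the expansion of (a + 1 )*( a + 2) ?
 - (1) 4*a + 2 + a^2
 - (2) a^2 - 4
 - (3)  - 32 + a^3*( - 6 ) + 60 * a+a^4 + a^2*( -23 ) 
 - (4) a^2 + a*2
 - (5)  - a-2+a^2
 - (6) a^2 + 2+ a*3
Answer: 6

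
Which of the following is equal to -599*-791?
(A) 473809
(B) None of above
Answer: A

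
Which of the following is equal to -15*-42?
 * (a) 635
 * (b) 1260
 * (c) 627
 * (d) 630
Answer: d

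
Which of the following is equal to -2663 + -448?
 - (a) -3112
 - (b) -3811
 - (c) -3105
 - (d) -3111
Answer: d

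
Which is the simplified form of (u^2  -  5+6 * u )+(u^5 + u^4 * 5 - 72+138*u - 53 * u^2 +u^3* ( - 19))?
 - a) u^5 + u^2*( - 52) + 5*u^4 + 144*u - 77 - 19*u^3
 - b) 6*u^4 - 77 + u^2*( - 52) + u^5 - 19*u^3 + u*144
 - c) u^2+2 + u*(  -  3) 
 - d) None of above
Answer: a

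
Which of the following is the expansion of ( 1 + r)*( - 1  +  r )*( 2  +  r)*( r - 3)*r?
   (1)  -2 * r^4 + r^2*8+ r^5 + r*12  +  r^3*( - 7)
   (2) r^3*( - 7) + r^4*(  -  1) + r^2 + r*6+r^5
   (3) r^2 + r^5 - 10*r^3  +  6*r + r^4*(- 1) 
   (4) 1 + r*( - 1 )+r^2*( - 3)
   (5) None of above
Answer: 2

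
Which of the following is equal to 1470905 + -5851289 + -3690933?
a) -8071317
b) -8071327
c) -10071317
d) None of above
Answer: a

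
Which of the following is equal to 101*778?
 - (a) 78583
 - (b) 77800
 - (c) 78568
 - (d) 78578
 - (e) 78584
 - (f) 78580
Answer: d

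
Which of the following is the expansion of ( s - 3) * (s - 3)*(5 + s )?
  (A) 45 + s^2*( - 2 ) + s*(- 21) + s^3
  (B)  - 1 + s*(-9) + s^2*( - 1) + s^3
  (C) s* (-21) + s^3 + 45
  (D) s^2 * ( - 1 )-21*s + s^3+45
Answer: D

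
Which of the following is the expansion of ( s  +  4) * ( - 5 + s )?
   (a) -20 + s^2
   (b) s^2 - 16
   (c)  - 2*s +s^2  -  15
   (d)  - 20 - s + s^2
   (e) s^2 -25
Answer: d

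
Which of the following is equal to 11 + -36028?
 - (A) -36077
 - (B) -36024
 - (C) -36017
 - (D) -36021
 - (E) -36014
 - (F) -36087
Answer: C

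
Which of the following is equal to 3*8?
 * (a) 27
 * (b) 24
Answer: b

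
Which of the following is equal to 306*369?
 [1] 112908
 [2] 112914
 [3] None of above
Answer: 2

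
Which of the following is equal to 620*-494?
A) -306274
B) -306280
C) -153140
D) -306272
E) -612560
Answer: B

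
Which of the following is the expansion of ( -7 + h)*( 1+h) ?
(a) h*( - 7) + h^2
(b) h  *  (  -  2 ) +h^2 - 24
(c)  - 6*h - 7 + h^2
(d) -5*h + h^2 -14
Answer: c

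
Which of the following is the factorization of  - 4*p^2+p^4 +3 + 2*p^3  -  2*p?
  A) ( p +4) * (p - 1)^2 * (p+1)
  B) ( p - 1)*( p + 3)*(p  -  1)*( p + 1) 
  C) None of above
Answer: B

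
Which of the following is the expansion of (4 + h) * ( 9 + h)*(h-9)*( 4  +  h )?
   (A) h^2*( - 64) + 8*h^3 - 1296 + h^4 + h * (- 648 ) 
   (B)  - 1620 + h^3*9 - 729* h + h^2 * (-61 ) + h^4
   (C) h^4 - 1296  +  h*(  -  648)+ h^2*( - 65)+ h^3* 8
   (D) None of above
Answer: C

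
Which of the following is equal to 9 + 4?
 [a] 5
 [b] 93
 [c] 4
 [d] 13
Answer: d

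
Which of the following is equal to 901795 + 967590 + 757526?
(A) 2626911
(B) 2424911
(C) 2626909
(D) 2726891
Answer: A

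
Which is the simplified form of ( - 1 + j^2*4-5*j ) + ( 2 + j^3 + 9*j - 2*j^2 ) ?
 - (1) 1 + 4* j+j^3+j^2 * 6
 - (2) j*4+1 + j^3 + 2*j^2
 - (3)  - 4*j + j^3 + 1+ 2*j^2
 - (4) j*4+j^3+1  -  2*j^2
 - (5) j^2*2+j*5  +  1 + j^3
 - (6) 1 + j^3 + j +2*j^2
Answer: 2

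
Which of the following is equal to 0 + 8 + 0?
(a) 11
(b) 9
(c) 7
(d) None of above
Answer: d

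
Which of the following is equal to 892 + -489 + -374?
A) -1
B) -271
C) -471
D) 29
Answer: D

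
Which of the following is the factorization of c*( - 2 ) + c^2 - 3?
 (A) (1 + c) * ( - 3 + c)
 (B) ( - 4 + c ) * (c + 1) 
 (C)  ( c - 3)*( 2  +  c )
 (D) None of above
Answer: A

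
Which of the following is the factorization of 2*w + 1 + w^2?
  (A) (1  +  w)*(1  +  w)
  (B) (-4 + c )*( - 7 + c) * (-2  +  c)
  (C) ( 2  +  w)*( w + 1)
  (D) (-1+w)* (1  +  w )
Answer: A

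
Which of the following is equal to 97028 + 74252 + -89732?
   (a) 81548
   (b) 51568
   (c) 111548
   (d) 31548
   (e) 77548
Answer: a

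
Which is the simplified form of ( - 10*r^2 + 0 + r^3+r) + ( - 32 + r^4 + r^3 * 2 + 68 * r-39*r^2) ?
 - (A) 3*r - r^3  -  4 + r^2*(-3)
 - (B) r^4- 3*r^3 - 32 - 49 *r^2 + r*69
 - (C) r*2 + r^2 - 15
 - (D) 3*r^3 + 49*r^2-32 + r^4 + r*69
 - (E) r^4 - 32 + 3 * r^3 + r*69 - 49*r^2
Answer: E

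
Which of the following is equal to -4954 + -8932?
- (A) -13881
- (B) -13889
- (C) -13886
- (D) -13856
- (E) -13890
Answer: C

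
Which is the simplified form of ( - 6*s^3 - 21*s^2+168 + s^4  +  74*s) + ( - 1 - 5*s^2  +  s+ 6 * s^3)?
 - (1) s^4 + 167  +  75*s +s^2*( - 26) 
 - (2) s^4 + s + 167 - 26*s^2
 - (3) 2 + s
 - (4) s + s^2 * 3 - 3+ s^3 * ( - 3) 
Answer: 1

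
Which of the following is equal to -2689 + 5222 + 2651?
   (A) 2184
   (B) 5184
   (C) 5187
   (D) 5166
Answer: B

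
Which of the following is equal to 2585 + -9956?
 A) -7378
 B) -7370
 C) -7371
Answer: C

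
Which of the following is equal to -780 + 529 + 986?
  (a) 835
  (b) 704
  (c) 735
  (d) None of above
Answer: c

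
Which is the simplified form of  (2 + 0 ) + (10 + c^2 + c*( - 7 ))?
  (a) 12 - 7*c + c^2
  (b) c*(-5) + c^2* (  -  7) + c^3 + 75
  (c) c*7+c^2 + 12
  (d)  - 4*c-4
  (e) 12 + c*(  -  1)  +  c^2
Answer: a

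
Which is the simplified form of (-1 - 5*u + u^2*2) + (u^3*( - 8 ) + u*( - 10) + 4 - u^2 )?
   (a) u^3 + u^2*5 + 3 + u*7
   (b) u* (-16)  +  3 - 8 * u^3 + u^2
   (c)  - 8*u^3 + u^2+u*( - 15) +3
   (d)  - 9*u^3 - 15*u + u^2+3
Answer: c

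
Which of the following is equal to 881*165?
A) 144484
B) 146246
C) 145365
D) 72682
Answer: C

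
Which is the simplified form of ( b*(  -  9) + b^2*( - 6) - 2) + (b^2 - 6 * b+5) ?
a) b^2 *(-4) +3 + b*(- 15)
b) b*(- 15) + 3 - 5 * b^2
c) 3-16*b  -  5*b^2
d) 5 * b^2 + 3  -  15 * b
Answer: b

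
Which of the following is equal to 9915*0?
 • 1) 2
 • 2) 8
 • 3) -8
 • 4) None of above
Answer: 4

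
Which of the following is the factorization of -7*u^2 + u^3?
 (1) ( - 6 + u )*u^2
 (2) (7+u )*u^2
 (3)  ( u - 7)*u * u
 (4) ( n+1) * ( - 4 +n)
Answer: 3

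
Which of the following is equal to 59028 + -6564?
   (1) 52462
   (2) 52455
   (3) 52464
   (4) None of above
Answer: 3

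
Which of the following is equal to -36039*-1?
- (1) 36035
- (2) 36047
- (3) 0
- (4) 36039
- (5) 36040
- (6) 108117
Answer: 4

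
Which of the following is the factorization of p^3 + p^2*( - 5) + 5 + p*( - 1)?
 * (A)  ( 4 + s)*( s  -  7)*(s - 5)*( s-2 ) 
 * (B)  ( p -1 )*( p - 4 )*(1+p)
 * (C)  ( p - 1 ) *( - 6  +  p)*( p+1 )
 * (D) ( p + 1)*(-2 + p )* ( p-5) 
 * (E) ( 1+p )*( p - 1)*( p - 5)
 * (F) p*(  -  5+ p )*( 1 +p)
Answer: E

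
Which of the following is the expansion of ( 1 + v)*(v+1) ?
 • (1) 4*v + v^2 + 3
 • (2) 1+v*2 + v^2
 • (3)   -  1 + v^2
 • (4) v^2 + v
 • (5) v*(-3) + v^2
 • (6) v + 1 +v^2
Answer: 2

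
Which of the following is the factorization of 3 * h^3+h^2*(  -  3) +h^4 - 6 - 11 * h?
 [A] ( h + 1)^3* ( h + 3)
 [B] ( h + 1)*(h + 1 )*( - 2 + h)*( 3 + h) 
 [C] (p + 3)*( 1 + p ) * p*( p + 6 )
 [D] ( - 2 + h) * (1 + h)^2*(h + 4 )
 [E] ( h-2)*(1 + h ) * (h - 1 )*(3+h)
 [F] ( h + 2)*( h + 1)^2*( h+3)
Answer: B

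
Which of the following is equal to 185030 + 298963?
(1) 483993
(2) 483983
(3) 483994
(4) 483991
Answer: 1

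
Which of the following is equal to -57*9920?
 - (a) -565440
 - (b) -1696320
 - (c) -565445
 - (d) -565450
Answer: a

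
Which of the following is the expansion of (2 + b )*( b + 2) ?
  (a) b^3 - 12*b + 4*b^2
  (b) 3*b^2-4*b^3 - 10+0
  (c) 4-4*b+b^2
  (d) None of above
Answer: d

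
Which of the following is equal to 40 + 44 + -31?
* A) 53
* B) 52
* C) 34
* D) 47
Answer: A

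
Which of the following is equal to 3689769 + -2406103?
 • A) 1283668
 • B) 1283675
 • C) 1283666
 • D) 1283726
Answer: C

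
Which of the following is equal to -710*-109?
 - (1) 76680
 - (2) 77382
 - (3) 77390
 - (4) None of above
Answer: 3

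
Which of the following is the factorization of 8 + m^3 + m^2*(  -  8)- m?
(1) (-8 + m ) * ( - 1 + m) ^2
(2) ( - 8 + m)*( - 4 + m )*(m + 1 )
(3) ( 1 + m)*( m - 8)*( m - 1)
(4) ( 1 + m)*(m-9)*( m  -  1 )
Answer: 3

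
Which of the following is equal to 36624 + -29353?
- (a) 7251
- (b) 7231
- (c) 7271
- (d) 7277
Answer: c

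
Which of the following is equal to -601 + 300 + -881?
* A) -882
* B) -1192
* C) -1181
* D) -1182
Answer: D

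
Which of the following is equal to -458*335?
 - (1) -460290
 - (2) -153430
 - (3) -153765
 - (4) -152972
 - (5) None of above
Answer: 2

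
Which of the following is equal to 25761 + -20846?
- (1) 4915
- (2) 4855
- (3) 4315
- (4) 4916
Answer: 1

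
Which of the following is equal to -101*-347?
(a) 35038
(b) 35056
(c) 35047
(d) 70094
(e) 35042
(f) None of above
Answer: c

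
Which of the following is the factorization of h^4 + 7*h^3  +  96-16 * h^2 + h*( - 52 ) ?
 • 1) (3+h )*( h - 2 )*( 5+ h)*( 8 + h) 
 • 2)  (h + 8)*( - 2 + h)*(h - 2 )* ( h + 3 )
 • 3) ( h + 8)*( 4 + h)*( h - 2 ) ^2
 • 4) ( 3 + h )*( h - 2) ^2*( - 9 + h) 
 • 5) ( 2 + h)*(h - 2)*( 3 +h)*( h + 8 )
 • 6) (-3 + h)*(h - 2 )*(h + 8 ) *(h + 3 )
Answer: 2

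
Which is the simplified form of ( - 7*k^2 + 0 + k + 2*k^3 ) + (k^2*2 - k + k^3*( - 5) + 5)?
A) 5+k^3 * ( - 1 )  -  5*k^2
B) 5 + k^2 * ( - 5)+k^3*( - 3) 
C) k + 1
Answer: B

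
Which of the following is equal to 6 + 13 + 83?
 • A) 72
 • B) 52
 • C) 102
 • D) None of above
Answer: C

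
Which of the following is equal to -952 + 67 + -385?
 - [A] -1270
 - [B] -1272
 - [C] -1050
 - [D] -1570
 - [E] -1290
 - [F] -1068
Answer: A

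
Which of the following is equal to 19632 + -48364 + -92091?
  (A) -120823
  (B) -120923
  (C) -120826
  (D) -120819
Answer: A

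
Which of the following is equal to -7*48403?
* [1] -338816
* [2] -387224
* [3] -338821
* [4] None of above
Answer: 3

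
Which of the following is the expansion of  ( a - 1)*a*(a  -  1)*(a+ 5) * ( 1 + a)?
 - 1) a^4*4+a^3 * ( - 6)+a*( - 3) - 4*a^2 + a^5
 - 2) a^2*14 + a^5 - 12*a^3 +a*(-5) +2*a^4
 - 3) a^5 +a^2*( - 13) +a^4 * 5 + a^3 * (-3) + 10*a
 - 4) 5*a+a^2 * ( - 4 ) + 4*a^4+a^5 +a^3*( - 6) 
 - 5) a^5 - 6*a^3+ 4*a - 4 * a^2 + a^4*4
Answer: 4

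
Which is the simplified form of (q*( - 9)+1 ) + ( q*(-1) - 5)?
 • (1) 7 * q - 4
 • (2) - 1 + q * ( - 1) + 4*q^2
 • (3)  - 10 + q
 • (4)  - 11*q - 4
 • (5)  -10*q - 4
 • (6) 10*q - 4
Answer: 5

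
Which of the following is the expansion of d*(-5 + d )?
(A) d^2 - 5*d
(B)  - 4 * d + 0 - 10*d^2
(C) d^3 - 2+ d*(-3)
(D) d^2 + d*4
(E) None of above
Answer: A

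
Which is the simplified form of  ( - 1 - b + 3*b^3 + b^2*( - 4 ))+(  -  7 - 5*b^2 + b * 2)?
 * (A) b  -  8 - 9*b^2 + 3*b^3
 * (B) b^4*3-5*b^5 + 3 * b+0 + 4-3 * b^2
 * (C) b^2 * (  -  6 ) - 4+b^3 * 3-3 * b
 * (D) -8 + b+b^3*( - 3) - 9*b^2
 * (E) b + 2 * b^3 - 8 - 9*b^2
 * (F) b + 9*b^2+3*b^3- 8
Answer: A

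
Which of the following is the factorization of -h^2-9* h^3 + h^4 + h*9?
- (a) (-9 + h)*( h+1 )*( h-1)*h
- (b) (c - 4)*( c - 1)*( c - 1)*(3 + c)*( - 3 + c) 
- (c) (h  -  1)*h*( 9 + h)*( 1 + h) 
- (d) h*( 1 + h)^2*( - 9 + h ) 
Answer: a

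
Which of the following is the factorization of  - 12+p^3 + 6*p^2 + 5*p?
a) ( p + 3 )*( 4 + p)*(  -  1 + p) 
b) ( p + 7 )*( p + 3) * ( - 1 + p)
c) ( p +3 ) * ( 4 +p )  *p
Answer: a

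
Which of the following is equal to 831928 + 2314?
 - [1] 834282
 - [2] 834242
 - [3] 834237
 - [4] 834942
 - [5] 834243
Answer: 2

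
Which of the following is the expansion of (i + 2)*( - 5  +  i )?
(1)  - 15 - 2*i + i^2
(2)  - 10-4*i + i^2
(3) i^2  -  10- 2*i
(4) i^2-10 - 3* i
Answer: 4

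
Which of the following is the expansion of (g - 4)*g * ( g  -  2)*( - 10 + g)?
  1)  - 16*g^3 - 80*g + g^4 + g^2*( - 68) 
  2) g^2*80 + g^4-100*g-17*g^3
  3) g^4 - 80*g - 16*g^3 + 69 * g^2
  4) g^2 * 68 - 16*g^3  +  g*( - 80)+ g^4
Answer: 4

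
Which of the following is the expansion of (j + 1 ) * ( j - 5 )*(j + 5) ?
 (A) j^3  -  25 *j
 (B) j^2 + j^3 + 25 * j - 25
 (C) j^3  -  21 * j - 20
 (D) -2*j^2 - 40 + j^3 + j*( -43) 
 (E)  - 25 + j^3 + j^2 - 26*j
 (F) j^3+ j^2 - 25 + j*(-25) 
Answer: F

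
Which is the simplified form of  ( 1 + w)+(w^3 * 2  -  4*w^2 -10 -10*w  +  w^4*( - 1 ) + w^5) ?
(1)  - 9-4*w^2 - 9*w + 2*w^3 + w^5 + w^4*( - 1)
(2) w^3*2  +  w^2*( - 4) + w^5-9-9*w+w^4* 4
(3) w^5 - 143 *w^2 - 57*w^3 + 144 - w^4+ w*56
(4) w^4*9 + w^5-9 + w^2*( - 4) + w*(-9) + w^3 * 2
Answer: 1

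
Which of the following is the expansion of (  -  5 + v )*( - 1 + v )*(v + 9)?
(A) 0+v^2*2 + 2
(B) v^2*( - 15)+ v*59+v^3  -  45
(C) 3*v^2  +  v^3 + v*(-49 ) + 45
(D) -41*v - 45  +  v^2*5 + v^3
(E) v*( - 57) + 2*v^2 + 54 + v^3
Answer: C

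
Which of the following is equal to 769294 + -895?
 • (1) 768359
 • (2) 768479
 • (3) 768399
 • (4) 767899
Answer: 3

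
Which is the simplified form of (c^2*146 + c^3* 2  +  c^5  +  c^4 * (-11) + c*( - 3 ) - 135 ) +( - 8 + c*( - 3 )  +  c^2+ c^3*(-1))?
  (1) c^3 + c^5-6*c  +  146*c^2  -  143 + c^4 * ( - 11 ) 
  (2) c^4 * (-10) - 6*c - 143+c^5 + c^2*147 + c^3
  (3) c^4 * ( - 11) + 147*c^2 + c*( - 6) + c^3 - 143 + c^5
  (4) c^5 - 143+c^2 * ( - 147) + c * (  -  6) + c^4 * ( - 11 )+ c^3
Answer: 3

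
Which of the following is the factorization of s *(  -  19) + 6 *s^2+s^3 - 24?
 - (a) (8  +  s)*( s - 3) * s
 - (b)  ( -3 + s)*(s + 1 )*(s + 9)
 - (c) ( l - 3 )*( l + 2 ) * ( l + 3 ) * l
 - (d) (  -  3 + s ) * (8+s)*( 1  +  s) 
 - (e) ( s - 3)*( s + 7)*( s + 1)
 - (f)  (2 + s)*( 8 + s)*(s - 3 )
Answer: d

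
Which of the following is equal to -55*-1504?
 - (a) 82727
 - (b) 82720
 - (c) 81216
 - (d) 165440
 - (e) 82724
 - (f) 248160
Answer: b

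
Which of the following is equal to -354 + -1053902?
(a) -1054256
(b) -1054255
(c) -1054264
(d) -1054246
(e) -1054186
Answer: a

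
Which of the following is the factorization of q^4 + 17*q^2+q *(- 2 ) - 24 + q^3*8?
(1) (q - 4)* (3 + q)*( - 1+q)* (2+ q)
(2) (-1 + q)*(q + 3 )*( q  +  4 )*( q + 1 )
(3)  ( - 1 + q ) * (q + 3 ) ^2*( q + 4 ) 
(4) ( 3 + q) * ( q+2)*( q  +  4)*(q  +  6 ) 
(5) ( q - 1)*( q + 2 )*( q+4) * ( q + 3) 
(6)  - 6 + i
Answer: 5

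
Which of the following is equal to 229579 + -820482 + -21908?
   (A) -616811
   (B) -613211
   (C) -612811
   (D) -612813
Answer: C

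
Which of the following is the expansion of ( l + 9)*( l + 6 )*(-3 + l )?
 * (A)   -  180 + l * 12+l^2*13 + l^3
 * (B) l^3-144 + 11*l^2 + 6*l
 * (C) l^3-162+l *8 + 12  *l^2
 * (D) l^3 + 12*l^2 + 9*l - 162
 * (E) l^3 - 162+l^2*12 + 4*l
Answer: D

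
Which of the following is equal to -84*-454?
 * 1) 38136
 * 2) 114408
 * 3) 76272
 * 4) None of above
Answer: 1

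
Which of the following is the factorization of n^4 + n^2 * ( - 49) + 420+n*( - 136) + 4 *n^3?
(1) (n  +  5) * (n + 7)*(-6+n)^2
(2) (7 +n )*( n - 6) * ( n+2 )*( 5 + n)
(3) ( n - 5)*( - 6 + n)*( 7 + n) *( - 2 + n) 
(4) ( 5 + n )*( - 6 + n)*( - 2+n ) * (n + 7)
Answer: 4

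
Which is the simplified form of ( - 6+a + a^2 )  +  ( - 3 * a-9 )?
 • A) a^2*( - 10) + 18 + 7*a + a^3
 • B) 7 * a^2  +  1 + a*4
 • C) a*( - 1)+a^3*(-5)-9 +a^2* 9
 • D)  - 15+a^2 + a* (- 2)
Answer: D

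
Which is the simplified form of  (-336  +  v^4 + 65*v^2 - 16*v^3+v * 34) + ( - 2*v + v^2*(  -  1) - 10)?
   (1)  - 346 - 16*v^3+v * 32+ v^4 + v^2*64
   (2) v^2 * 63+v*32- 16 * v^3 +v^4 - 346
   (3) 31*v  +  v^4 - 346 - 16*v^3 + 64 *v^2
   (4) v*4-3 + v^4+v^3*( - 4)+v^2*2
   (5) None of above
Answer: 1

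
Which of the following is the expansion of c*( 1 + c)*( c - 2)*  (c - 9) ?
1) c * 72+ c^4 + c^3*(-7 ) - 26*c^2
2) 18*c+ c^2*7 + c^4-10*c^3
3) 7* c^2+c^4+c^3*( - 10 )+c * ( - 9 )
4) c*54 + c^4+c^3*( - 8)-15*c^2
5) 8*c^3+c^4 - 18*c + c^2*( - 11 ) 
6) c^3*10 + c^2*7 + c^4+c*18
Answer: 2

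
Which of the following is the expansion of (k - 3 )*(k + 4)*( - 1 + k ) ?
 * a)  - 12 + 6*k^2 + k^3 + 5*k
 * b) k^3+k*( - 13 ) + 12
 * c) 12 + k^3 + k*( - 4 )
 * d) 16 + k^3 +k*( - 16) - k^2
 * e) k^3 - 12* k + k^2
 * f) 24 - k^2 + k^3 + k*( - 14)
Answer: b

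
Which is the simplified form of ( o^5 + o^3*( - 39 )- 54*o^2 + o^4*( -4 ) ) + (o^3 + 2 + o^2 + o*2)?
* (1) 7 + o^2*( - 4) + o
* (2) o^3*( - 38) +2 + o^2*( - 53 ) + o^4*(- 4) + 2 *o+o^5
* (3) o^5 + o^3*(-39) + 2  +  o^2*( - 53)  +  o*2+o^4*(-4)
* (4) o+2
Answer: 2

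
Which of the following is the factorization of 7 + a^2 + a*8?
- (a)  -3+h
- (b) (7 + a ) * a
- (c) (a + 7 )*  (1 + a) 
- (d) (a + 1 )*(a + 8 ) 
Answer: c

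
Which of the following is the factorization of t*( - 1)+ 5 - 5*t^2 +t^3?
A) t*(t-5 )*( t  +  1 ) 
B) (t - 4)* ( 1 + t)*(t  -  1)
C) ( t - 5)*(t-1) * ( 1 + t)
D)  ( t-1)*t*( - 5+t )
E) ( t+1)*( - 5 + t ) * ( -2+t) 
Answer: C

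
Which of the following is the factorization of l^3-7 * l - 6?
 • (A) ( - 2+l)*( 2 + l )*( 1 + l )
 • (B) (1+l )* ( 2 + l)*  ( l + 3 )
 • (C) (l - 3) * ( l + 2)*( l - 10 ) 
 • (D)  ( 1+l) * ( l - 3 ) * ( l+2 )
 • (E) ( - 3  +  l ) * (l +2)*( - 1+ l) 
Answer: D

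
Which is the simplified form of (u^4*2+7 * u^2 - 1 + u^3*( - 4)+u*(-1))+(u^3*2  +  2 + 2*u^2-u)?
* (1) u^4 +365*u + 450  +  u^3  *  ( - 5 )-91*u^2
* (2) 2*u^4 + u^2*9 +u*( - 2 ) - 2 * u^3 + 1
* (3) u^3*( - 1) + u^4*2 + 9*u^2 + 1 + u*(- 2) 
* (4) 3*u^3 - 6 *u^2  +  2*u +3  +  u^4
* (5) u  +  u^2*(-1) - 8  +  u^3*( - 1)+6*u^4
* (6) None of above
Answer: 2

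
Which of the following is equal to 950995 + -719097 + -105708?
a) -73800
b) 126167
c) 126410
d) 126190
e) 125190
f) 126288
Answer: d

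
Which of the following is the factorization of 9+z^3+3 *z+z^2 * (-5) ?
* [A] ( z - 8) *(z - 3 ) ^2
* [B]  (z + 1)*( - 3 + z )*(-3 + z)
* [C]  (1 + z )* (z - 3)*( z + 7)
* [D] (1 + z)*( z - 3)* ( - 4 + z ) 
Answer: B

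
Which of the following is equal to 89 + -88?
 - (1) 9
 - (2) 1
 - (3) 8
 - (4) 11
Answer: 2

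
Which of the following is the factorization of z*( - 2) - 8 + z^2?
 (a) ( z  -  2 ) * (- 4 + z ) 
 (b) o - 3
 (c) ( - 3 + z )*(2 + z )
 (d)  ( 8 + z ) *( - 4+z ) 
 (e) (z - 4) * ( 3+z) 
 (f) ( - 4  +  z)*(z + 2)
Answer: f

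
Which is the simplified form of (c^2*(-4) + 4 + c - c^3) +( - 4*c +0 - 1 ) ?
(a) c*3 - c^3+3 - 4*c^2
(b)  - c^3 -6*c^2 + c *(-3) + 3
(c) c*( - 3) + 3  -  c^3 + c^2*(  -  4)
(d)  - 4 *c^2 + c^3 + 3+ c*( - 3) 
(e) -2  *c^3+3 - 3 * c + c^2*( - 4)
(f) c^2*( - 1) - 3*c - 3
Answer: c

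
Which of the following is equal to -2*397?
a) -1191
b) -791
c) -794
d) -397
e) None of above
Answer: c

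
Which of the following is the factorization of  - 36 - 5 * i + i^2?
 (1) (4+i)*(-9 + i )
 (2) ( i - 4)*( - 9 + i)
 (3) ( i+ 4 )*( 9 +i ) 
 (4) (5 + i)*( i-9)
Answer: 1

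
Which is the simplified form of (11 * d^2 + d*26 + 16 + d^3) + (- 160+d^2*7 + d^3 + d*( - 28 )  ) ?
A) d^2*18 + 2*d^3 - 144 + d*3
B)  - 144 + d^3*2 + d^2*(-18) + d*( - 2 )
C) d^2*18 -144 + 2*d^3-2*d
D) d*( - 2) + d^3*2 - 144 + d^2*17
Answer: C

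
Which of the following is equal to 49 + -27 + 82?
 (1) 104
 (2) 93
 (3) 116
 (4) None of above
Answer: 1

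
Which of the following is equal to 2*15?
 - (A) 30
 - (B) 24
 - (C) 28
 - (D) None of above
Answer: A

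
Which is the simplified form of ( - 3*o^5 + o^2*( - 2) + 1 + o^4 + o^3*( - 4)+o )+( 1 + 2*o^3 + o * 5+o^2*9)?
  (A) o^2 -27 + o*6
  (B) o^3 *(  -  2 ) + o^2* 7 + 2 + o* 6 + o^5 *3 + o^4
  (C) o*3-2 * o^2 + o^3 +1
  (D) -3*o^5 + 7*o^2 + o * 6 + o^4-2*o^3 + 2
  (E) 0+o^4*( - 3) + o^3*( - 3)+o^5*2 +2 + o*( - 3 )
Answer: D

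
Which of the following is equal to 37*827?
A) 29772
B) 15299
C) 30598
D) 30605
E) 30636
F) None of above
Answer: F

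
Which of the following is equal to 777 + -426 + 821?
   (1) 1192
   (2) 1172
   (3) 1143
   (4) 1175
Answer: 2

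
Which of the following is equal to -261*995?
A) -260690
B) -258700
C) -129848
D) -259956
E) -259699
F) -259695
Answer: F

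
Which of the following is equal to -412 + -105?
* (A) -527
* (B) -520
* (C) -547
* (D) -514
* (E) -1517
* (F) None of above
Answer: F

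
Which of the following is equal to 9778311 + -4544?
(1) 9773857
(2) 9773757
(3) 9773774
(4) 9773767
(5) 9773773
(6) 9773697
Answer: 4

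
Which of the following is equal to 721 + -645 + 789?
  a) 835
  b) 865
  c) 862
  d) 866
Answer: b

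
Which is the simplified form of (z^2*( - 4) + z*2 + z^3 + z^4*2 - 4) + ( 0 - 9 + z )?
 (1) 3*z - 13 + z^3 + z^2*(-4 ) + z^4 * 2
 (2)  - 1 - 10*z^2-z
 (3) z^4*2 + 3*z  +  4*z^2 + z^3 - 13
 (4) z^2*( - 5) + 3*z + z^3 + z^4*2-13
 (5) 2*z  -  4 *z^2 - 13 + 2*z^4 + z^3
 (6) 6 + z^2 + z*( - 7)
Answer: 1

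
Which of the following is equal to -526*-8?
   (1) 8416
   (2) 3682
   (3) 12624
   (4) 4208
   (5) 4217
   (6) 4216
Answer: 4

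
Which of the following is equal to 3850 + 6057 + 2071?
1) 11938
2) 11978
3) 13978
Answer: 2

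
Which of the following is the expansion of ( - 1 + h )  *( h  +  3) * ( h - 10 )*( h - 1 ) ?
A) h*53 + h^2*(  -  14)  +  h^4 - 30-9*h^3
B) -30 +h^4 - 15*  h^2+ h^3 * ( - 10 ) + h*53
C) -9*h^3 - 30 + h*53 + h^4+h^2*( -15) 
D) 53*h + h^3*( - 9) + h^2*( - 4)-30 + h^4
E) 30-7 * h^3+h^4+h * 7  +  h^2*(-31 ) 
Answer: C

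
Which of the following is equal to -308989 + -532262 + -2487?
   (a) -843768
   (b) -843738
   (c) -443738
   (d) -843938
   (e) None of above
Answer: b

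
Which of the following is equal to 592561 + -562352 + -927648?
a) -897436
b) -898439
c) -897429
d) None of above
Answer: d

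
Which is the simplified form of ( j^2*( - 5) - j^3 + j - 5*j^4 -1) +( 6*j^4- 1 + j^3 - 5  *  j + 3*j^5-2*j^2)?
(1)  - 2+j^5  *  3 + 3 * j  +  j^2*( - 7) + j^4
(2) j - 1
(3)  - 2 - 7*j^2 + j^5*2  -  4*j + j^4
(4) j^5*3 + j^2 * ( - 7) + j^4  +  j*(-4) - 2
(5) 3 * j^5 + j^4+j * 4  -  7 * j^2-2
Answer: 4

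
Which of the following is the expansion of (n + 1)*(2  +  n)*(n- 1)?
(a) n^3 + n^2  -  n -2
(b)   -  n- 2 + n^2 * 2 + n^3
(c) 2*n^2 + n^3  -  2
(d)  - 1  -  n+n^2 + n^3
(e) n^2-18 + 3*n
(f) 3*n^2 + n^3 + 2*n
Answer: b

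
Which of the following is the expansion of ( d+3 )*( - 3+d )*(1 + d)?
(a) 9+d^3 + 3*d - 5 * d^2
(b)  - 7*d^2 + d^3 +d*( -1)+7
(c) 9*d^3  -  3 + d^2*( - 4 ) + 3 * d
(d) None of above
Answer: d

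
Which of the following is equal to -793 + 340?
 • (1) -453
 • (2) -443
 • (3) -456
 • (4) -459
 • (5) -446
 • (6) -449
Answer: 1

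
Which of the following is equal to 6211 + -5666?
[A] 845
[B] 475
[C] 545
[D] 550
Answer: C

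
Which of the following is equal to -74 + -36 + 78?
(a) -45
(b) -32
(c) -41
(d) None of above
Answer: b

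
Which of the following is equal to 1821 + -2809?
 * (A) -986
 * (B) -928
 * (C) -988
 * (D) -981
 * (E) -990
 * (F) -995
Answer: C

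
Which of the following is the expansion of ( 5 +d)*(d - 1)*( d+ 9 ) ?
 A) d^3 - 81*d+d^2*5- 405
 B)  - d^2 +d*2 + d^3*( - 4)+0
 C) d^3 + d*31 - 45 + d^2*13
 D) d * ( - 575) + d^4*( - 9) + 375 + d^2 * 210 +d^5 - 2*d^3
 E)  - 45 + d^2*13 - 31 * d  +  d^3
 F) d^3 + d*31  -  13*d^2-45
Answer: C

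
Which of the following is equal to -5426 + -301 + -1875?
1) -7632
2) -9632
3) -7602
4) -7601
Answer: 3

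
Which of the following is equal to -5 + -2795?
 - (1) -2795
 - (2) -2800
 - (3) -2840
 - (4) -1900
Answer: 2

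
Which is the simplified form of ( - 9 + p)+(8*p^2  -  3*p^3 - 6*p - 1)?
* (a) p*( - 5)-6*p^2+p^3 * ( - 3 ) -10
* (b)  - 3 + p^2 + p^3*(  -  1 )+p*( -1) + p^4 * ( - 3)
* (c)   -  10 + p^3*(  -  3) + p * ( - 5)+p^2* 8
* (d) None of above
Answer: c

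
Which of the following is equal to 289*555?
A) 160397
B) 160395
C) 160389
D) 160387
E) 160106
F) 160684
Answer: B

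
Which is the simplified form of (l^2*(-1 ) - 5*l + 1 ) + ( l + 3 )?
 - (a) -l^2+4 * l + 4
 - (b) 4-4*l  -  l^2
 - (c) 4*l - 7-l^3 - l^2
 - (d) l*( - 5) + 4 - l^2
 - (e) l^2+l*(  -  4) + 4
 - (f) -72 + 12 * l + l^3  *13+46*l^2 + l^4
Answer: b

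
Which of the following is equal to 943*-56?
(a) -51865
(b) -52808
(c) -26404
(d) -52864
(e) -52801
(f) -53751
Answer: b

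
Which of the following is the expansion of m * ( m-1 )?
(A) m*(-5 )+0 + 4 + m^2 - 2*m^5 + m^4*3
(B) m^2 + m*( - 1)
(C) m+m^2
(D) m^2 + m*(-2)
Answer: B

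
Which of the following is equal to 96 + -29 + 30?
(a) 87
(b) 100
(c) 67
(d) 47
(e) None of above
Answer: e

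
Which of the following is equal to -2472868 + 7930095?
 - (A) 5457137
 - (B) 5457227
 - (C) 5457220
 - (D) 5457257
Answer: B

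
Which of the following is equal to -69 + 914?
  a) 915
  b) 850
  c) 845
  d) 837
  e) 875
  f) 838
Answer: c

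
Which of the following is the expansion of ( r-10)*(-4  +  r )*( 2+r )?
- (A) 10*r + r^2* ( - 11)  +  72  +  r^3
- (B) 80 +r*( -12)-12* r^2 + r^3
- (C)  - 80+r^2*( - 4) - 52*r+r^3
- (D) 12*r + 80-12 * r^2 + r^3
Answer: D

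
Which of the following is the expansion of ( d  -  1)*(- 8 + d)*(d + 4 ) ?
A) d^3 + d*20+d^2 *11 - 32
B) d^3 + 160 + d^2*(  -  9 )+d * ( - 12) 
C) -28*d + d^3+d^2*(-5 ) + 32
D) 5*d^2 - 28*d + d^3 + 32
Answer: C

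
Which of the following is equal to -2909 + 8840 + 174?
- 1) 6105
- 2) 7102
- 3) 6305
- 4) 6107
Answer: 1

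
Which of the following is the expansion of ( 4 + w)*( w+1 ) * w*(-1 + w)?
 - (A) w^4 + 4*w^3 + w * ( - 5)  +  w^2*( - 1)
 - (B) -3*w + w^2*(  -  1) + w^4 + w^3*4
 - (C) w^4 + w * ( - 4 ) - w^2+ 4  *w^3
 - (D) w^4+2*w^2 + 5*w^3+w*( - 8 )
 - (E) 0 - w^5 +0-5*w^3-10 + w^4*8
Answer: C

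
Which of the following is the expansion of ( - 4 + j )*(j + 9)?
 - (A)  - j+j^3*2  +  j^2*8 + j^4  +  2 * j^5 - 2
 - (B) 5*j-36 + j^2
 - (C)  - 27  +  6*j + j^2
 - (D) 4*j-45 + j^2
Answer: B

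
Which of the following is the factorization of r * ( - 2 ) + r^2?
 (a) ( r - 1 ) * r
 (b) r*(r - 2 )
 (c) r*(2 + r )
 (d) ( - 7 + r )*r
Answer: b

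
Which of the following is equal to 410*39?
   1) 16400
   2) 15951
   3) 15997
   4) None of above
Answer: 4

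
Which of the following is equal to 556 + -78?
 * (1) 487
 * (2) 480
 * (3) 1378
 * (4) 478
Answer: 4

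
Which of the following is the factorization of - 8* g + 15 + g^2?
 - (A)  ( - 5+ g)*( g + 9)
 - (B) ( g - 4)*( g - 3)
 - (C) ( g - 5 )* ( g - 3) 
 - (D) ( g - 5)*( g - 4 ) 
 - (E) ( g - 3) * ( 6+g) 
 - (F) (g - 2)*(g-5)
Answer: C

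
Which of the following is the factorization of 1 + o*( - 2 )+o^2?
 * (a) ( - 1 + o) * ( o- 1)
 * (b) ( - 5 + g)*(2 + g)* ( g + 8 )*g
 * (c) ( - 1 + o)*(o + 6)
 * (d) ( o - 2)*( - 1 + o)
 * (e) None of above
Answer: a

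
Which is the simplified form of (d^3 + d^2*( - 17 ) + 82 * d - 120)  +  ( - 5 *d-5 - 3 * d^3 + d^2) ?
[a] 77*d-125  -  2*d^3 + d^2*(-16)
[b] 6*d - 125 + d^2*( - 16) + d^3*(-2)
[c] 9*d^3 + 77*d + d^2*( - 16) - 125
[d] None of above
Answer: a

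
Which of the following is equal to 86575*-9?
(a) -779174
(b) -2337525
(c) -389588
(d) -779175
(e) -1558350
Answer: d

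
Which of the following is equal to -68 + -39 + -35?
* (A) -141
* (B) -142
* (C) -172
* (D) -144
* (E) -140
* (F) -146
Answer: B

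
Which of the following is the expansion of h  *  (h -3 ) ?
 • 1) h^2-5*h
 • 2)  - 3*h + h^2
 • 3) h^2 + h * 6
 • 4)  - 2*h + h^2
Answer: 2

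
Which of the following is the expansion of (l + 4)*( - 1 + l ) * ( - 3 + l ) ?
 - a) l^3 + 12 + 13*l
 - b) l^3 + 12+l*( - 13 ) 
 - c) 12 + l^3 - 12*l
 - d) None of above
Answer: b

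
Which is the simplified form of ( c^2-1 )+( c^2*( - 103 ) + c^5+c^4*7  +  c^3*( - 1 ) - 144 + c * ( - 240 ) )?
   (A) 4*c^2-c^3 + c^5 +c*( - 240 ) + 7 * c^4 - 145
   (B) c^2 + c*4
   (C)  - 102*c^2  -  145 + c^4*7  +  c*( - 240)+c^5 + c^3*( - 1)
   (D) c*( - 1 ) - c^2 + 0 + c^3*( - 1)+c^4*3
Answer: C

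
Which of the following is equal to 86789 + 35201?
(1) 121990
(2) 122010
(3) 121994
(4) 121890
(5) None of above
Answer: 1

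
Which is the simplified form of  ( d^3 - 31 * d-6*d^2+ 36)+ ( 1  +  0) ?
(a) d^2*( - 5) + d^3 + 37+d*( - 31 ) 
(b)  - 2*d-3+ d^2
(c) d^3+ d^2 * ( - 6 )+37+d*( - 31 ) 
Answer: c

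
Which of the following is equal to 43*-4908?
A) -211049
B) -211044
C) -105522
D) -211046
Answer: B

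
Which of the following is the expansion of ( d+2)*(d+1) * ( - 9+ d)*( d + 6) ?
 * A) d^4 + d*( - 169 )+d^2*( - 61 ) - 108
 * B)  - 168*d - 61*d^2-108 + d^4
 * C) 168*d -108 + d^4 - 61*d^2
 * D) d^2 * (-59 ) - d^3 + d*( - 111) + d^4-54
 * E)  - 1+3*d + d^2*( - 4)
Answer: B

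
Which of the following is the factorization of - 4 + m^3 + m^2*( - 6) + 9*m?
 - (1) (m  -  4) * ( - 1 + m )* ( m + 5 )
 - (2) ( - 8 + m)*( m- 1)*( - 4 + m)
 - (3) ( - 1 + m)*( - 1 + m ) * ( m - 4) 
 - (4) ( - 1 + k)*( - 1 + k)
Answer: 3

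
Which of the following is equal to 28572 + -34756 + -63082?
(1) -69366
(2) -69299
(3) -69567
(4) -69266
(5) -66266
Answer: 4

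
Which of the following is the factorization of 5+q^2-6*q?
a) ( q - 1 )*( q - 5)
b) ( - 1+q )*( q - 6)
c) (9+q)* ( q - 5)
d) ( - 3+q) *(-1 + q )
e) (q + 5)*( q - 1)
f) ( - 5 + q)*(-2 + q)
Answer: a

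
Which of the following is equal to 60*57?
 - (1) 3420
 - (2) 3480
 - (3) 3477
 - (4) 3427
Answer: 1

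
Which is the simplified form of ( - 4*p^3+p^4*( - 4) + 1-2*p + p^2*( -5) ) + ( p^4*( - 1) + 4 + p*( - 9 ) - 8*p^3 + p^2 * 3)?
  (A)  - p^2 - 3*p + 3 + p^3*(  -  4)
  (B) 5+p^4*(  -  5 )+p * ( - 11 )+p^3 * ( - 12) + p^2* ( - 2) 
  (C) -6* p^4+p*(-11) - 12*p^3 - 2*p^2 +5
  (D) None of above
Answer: B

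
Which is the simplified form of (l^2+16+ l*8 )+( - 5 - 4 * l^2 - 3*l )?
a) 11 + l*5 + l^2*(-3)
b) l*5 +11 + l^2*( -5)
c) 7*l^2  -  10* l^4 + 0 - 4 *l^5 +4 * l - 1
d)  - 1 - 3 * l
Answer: a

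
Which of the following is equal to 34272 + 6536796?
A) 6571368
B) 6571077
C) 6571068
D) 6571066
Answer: C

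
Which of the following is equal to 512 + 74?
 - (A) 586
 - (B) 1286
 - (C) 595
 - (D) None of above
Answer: A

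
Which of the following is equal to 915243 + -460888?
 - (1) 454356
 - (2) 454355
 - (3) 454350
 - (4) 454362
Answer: 2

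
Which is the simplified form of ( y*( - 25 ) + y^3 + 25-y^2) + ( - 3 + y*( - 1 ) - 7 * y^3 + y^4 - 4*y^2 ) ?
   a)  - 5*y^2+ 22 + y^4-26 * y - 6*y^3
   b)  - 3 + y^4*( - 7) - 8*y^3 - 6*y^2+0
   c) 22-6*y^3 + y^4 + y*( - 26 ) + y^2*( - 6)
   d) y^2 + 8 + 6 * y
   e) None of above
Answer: a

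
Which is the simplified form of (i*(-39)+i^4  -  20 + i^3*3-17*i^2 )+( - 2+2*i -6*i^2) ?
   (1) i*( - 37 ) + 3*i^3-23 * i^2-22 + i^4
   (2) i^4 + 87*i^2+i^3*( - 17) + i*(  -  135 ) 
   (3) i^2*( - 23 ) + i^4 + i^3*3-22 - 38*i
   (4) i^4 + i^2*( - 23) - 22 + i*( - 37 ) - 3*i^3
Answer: 1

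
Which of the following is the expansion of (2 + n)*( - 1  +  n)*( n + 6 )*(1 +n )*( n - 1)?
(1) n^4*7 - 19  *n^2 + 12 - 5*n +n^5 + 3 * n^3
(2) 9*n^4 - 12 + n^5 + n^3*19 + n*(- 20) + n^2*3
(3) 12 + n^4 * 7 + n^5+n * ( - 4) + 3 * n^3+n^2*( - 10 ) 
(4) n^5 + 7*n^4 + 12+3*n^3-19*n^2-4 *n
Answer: 4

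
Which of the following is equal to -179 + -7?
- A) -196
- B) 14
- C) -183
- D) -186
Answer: D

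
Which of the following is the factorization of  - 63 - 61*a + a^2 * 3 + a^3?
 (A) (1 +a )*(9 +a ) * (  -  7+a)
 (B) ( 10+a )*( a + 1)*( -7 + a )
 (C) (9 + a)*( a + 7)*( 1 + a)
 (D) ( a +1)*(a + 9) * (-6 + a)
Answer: A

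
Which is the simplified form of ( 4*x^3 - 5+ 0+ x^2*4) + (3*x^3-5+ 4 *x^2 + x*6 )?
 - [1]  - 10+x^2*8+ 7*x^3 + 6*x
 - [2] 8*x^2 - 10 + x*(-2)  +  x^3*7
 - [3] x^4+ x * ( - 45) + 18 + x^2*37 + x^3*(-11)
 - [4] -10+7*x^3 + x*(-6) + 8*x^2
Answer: 1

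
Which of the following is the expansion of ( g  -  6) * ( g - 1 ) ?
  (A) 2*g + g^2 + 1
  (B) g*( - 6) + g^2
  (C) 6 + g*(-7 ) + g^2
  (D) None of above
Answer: C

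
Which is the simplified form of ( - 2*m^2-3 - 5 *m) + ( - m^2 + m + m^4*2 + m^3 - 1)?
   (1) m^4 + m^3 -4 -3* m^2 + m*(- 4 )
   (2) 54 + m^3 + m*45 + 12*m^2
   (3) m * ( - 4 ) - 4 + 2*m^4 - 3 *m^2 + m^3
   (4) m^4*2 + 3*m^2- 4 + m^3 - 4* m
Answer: 3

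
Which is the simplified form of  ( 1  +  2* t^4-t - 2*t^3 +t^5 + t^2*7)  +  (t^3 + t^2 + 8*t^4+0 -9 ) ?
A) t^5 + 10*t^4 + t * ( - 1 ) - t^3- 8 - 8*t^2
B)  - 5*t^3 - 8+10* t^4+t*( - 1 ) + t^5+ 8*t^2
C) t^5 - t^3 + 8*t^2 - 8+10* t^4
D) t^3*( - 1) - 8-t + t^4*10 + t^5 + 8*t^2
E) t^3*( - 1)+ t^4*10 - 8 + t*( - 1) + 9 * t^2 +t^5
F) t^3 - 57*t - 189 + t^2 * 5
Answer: D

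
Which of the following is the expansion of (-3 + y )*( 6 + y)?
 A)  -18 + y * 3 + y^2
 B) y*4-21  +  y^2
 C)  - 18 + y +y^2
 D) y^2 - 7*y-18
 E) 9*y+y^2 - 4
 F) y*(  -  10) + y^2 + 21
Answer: A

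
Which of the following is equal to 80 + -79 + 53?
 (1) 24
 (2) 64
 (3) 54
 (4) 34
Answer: 3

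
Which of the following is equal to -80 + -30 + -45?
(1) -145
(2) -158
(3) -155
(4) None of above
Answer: 3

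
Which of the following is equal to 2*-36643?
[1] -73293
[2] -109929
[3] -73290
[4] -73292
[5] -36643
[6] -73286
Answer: 6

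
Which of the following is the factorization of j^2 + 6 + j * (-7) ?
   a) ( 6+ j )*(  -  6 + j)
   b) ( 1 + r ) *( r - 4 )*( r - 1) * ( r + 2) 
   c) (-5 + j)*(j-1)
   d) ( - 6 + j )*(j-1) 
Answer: d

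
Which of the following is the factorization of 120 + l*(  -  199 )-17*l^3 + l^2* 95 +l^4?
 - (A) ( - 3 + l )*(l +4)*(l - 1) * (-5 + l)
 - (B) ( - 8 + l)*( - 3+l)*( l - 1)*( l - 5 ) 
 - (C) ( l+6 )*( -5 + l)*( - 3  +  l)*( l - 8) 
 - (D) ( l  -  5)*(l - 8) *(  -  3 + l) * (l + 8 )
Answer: B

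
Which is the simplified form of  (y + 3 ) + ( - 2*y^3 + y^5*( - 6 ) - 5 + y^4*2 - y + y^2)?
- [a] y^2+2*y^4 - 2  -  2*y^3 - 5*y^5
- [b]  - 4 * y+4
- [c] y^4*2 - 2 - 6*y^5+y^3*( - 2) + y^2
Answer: c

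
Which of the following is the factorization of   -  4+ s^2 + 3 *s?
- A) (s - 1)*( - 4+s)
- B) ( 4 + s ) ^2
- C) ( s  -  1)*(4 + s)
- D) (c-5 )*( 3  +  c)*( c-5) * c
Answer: C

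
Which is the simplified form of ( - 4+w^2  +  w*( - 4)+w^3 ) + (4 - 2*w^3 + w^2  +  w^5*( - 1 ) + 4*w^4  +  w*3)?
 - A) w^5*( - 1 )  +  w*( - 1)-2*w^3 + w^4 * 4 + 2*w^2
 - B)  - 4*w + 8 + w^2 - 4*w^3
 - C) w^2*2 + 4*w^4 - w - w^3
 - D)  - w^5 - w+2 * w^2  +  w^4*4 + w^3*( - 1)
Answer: D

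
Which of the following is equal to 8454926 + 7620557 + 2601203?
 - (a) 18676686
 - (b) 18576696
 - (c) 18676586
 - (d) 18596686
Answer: a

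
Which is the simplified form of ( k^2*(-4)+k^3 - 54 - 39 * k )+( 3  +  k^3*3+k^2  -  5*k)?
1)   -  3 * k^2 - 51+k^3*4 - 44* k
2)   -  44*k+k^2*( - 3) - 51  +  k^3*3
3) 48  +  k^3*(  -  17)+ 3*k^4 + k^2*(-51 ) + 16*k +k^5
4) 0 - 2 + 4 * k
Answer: 1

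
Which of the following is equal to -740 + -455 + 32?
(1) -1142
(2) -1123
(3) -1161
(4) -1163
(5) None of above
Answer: 4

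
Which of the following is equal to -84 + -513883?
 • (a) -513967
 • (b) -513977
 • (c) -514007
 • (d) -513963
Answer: a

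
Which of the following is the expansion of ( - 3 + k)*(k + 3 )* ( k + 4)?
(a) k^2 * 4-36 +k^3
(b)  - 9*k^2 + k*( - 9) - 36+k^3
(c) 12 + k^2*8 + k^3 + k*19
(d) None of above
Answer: d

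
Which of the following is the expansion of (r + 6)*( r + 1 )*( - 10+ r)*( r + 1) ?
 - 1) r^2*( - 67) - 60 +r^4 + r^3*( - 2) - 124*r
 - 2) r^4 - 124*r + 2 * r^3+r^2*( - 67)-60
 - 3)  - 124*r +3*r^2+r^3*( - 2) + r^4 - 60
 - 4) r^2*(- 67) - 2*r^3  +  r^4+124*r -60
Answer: 1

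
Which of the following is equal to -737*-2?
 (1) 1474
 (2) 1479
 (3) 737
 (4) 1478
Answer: 1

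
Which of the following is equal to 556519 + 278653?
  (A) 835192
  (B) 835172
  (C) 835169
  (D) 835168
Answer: B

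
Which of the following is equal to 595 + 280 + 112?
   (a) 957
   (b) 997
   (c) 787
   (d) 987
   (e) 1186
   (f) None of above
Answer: d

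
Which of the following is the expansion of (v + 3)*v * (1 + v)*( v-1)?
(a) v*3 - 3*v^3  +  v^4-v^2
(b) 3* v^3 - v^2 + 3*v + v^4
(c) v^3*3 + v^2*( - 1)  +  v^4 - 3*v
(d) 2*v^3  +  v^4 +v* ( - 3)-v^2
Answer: c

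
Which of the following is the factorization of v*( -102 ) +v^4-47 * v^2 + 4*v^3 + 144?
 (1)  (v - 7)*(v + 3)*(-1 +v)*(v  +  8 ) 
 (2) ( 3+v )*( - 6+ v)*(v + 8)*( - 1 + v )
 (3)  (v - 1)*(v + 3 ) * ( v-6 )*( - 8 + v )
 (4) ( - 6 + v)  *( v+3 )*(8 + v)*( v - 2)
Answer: 2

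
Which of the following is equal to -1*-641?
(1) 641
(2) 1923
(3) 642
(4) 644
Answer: 1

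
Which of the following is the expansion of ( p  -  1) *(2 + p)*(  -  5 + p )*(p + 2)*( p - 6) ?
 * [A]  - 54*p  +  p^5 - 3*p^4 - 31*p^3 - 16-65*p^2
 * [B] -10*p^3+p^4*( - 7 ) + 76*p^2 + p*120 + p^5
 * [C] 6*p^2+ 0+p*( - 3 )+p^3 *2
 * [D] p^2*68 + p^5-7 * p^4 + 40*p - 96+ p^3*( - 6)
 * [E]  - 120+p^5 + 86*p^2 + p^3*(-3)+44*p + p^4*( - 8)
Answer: E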